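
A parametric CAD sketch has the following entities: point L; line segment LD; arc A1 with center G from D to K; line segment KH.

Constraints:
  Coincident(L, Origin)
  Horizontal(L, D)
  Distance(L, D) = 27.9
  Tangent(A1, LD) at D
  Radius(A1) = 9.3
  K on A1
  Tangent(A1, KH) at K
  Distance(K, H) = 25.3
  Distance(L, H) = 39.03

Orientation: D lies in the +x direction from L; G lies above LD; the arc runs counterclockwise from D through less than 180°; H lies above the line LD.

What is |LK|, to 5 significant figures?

38.161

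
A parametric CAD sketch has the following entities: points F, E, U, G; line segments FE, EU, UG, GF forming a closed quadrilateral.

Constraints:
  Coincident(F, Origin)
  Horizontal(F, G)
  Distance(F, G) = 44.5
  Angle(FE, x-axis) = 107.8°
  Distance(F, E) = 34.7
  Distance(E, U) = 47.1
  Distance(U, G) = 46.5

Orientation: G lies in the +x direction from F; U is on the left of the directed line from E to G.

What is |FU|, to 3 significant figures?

57.3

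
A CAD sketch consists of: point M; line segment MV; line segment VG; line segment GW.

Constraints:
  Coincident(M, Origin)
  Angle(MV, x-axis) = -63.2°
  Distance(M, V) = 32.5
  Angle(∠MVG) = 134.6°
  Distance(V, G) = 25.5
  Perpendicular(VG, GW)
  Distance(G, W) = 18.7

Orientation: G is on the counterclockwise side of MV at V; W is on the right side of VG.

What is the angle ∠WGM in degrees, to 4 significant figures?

115.6°

M is at the origin; MV runs at -63.2° with length 32.5, so V = 32.5·(cos -63.2°, sin -63.2°) = (14.65, -29.01). ∠MVG = 134.6°, so VG runs at -63.2° + (180° − 134.6°) = -17.80° from the x-axis; with |VG| = 25.5, G = V + 25.5·(cos -17.80°, sin -17.80°) = (38.93, -36.80). VG ⟂ GW; with |GW| = 18.7 on the right of VG, W = G + 18.7·(-0.3057, -0.9521) = (33.22, -54.61). Then cos ∠WGM = GW·GM / (|GW||GM|), giving 115.6°.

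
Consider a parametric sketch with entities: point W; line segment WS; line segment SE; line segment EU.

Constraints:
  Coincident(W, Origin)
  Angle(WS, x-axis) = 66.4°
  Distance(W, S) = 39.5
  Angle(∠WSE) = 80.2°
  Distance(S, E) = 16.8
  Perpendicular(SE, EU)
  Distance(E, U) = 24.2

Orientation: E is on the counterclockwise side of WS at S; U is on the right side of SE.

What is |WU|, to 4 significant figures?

63.92

∠WSE = 80.2°, so SE runs at 66.4° + (180° − 80.2°) = 166.2° from the x-axis; with |SE| = 16.8, E = S + 16.8·(cos 166.2°, sin 166.2°) = (-0.5013, 40.20). SE is perpendicular to EU; with |EU| = 24.2 on the right of SE, U = E + 24.2·(0.2385, 0.9711) = (5.271, 63.71). Then |WU| = |U − W| = 63.92.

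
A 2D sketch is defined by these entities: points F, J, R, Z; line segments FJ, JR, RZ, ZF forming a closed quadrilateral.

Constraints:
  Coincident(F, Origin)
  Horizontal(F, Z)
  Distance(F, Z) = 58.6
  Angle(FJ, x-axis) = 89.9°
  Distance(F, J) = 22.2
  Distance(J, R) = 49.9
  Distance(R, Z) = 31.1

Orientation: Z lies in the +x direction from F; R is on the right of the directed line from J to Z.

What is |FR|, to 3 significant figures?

35.8

Checks: |JR| = 49.90 ✓; |RZ| = 31.10 ✓.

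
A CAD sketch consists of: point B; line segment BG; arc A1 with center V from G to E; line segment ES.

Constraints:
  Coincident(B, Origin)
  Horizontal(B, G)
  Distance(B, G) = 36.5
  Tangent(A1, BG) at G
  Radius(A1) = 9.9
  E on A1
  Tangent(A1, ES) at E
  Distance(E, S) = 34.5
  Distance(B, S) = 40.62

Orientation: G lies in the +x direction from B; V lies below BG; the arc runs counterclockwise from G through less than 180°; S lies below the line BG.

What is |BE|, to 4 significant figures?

28.02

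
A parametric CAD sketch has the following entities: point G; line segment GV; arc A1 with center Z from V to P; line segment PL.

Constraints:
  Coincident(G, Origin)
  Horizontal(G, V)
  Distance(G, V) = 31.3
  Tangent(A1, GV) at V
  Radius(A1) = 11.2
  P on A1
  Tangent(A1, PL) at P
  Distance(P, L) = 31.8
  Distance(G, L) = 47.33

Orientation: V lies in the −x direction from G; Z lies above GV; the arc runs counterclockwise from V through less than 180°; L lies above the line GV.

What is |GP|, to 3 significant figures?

23.0

G is at the origin; G and V share the same y with |GV| = 31.3 and V on the −x side, so V = (-31.3, 0.00). Since A1 is tangent to GV there, ZV ⟂ GV, so Z = V + (0, 11.2) = (-31.3, 11.2). Since ZP ⟂ PL (tangency), |ZL| = √(11.2² + 31.8²) = 33.7 regardless of where P sits on A1. So L lies on both circle(G, 47.33) and circle(Z, 33.7); the above-GV intersection is L = (-19.9, 42.9). P is the foot of the tangent from L: P = (-20.1, 11.1).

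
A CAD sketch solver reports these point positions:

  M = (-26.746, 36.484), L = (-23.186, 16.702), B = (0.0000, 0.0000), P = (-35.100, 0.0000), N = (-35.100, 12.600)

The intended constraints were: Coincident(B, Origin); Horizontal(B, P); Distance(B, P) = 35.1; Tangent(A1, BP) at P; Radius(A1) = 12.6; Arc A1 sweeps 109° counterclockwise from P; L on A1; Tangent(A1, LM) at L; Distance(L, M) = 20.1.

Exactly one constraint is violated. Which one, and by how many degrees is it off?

Tangent(A1, LM) at L — off by 8.80°.

B = (0.00, 0.00) ✓; B.y = 0.00, P.y = 0.00 ✓; |BP| = 35.10 ✓; ∠(NP, PB) = 90.00° ✓; |NP| = 12.60 ✓; bearing(N→L) − bearing(N→P) = 109.0° ✓; |NL| = 12.60 ✓; ∠(NL, LM) = 98.80° ✗; |LM| = 20.10 ✓.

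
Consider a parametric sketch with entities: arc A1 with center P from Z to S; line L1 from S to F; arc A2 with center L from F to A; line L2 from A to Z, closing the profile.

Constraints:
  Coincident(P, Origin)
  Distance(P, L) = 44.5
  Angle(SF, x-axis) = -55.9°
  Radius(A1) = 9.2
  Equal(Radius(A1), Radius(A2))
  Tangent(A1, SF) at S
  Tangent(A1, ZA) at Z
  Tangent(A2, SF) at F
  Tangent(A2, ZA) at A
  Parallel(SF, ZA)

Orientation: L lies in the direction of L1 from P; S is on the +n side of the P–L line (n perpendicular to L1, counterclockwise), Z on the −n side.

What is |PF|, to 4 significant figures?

45.44

The slot axis is L1's direction at -55.9°, so u = (cos -55.9°, sin -55.9°) = (0.5606, -0.8281) and n = (−sin -55.9°, cos -55.9°) = (0.8281, 0.5606). P is at the origin and L lies 44.5 along u from P, so L = 44.5·u = (24.95, -36.85). Tangency of A1 to both parallel lines with radius 9.2 puts S and Z at P ± 9.2·n: S = (7.618, 5.158), Z = (-7.618, -5.158). Equal radii place F and A the same way about L: F = L + 9.2·n = (32.57, -31.69), A = L − 9.2·n = (17.33, -42.01). Then |PF| = |F − P| = 45.44.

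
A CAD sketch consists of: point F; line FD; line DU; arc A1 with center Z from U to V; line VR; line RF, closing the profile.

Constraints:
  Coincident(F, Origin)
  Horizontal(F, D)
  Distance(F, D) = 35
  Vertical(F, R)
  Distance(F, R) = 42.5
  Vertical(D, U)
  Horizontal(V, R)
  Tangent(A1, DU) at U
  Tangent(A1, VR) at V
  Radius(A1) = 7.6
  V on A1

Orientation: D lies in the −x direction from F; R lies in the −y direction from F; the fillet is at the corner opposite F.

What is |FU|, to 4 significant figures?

49.43

F is at the origin; FD is horizontal with |FD| = 35.0 and D on the −x side, so D = (-35.00, 0.000). FR is vertical with |FR| = 42.5 and R on the −y side, so R = (0.000, -42.50). The virtual corner opposite F is at (-35.00, -42.50). Since A1 is tangent to DU there, ZU ⟂ DU and A1 meets VR tangentially, so ZV is at right angles to VR, with radius 7.6, so the center Z sits 7.6 in from both sides at Z = (-27.40, -34.90). That places the tangent points at U = (-35.00, -34.90) on DU and V = (-27.40, -42.50) on VR. Then |FU| = |U − F| = 49.43.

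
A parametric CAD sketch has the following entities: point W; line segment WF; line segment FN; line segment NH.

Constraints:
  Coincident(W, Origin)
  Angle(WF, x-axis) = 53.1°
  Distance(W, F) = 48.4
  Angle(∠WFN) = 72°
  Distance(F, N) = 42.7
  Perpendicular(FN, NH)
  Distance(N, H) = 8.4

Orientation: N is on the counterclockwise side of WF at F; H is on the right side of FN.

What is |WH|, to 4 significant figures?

61.09

∠WFN = 72.0°, so FN runs at 53.1° + (180° − 72.0°) = 161.1° from the x-axis; with |FN| = 42.7, N = F + 42.7·(cos 161.1°, sin 161.1°) = (-11.34, 52.54). FN is perpendicular to NH; with |NH| = 8.4 on the right of FN, H = N + 8.4·(0.3239, 0.9461) = (-8.617, 60.48). Then |WH| = |H − W| = 61.09.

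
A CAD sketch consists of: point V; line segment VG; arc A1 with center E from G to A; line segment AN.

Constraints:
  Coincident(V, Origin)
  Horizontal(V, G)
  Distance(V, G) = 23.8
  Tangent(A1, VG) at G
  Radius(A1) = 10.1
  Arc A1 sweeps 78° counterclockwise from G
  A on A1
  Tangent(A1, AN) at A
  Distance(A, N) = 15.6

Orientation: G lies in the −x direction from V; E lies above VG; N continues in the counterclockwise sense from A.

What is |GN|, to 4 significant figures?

26.71

V is at the origin; VG is horizontal with |VG| = 23.8 and G on the −x side, so G = (-23.80, 0.000). A1 meets VG tangentially, so EG is at right angles to VG, so E = G + (0, 10.1) = (-23.80, 10.10). On A1, G sits at bearing -90° from E; a 78° counterclockwise sweep puts A at bearing -12°, so A = E + 10.1·(cos -12°, sin -12°) = (-13.92, 8.000). Since A1 is tangent to AN there, EA ⟂ AN, so AN runs along (−sin -12°, cos -12°); with |AN| = 15.6, N = (-10.68, 23.26). Then |GN| = |N − G| = 26.71.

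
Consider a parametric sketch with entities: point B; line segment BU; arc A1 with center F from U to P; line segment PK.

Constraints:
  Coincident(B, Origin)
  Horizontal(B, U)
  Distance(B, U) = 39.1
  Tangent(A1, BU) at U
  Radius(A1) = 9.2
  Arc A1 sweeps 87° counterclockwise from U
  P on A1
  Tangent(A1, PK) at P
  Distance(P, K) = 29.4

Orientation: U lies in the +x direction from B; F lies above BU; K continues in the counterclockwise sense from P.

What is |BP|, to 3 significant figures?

49.1

Since A1 is tangent to BU there, FU ⟂ BU, so F = U + (0, 9.2) = (39.1, 9.20). On A1, U sits at bearing -90° from F; an 87° counterclockwise sweep puts P at bearing -3°, so P = F + 9.2·(cos -3°, sin -3°) = (48.3, 8.72). Then |BP| = |P − B| = 49.1.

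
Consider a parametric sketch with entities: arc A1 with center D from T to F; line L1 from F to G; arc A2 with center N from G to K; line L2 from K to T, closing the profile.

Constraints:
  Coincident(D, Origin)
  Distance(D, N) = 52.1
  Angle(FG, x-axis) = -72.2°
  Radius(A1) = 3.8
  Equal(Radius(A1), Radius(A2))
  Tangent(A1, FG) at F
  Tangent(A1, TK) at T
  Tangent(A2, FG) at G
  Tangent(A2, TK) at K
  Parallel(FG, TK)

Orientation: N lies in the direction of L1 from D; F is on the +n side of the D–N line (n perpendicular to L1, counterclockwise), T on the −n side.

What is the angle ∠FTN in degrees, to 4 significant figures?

85.83°

D is at the origin and N lies 52.1 along u from D, so N = 52.1·u = (15.93, -49.61). Tangency of A1 to both parallel lines with radius 3.8 puts F and T at D ± 3.8·n: F = (3.618, 1.162), T = (-3.618, -1.162). Then cos ∠FTN = TF·TN / (|TF||TN|), giving 85.83°.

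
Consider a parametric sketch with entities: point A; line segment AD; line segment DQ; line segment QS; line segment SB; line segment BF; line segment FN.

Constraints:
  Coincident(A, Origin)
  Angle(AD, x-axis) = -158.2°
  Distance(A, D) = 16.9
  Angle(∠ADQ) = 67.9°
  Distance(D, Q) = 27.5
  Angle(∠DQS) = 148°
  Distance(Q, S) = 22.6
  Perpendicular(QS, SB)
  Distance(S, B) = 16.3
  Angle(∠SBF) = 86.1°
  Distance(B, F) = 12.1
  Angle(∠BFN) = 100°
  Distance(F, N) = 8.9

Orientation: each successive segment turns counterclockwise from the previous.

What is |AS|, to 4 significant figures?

40.48

A is at the origin; AD runs at -158.2° with length 16.9, so D = (-15.69, -6.276). ∠ADQ = 67.9° gives DQ at -46.10° from the x-axis; with |DQ| = 27.5, Q = (3.377, -26.09). ∠DQS = 148.0° gives QS at -14.10° from the x-axis; with |QS| = 22.6, S = (25.30, -31.60). Then |AS| = |S − A| = 40.48.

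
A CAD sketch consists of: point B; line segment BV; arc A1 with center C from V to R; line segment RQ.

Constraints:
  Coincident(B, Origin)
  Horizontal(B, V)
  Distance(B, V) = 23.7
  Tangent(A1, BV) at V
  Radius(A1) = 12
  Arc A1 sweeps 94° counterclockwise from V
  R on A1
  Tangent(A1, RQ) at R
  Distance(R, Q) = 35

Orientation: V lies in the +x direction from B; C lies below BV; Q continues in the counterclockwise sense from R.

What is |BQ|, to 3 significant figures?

49.8

B is at the origin; BV is horizontal with |BV| = 23.7 and V on the +x side, so V = (23.7, 0.00). The tangent condition forces CV to be normal to BV, so C = V + (0, -12) = (23.7, -12.0). On A1, V sits at bearing 90° from C; a 94° counterclockwise sweep puts R at bearing 184°, so R = C + 12.0·(cos 184°, sin 184°) = (11.7, -12.8). The tangent condition forces CR to be normal to RQ, so RQ runs along (−sin 184°, cos 184°); with |RQ| = 35.0, Q = (14.2, -47.8). Then |BQ| = |Q − B| = 49.8.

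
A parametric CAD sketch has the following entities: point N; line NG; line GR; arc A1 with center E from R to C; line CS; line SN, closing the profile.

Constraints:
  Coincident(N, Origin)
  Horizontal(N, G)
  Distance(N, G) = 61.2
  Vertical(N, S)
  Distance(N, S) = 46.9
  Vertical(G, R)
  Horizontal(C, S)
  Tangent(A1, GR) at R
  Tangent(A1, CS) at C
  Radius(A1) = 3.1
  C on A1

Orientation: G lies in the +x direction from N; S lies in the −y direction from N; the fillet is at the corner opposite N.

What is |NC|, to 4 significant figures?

74.67

The virtual corner opposite N is at (61.20, -46.90). A1 meets GR tangentially, so ER is at right angles to GR and since A1 is tangent to CS there, EC ⟂ CS, with radius 3.1, so the center E sits 3.1 in from both sides at E = (58.10, -43.80). That places the tangent points at R = (61.20, -43.80) on GR and C = (58.10, -46.90) on CS. Then |NC| = |C − N| = 74.67.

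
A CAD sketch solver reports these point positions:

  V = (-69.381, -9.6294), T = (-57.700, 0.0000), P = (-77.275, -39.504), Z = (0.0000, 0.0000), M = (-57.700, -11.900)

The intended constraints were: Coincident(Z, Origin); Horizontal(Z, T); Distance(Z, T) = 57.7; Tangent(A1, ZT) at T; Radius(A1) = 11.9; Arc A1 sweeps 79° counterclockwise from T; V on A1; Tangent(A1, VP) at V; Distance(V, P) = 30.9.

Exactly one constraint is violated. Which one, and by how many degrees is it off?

Tangent(A1, VP) at V — off by 3.80°.

Z = (0.00, 0.00) ✓; Z.y = 0.00, T.y = 0.00 ✓; |ZT| = 57.70 ✓; ∠(MT, TZ) = 90.00° ✓; |MT| = 11.90 ✓; bearing(M→V) − bearing(M→T) = 79.00° ✓; |MV| = 11.90 ✓; ∠(MV, VP) = 93.80° ✗; |VP| = 30.90 ✓.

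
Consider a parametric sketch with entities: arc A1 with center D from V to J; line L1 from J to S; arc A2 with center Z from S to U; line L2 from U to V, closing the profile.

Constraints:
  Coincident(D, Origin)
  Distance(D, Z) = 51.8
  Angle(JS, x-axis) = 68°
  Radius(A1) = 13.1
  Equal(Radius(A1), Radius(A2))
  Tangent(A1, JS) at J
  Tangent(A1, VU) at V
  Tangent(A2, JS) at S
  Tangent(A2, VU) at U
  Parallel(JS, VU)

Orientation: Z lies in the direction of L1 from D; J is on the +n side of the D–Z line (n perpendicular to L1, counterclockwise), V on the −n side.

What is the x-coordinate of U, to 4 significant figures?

31.55

Tangency of A1 to both parallel lines with radius 13.1 puts J and V at D ± 13.1·n: J = (-12.15, 4.907), V = (12.15, -4.907). Equal radii place S and U the same way about Z: S = Z + 13.1·n = (7.259, 52.94), U = Z − 13.1·n = (31.55, 43.12). So U.x = 31.55.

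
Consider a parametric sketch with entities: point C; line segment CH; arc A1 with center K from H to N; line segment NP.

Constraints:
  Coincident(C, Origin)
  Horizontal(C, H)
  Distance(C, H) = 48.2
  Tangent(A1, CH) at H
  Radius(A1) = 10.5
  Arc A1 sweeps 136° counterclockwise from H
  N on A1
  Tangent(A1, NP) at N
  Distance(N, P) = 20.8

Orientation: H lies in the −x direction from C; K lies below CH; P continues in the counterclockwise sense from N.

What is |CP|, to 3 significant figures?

52.0

On A1, H sits at bearing 90° from K; a 136° counterclockwise sweep puts N at bearing 226°, so N = K + 10.5·(cos 226°, sin 226°) = (-55.5, -18.1). Tangency of A1 to NP means the radius KN is perpendicular to NP, so NP runs along (−sin 226°, cos 226°); with |NP| = 20.8, P = (-40.5, -32.5). Then |CP| = |P − C| = 52.0.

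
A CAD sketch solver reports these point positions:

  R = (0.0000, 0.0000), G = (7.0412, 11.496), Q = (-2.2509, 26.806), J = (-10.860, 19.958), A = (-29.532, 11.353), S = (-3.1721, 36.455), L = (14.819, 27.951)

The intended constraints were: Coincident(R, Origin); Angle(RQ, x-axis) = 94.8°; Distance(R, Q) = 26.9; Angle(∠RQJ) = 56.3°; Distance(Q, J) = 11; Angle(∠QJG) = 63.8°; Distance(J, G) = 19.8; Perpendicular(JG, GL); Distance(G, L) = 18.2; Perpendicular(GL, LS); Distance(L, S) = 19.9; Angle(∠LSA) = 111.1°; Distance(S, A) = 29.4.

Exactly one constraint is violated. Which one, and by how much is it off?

Distance(S, A) = 29.4 — off by 7.00.

R = (0.00, 0.00) ✓; RQ at 94.80° ✓; |RQ| = 26.90 ✓; ∠RQJ = 56.30° ✓; |QJ| = 11.00 ✓; ∠QJG = 63.80° ✓; |JG| = 19.80 ✓; ∠(JG, GL) = 90.00° ✓; |GL| = 18.20 ✓; ∠(GL, LS) = 90.00° ✓; |LS| = 19.90 ✓; ∠LSA = 111.1° ✓; |SA| = 36.40 ✗.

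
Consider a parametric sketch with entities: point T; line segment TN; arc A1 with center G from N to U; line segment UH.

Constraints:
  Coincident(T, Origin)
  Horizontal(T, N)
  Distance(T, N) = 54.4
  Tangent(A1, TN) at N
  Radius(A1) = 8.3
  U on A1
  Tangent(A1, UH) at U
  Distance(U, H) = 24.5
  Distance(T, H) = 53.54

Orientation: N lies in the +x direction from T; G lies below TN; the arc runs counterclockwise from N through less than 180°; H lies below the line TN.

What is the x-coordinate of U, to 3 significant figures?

46.2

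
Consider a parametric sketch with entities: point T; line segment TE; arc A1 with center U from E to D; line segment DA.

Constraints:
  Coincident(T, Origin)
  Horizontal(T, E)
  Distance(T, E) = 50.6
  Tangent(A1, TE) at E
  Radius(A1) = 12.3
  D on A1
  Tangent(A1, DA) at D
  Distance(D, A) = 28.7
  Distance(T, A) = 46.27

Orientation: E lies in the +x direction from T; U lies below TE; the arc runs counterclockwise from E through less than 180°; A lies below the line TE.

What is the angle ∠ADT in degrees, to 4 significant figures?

83.22°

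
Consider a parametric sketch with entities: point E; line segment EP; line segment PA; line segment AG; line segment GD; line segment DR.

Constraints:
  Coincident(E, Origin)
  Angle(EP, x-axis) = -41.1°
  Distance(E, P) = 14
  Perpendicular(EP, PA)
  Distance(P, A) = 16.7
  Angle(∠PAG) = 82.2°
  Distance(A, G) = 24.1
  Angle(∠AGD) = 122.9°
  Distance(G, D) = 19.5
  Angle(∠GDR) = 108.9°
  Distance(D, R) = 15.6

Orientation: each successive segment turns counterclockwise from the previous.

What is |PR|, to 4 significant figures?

25.79

E is at the origin; EP runs at -41.1° with length 14.0, so P = (10.55, -9.203). EP ⟂ PA, so PA runs at 48.90°; with |PA| = 16.7, A = (21.53, 3.381). ∠PAG = 82.2° gives AG at 146.7° from the x-axis; with |AG| = 24.1, G = (1.385, 16.61). ∠AGD = 122.9° gives GD at -156.2° from the x-axis; with |GD| = 19.5, D = (-16.46, 8.744). ∠GDR = 108.9° gives DR at -85.10° from the x-axis; with |DR| = 15.6, R = (-15.12, -6.799). Then |PR| = |R − P| = 25.79.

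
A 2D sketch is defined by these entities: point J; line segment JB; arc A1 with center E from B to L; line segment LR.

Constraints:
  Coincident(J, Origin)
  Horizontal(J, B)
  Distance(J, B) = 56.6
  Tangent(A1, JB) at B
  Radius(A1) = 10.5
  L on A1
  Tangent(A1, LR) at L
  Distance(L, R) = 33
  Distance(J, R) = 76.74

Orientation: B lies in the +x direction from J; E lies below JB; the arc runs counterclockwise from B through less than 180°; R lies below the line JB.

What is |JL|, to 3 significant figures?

49.7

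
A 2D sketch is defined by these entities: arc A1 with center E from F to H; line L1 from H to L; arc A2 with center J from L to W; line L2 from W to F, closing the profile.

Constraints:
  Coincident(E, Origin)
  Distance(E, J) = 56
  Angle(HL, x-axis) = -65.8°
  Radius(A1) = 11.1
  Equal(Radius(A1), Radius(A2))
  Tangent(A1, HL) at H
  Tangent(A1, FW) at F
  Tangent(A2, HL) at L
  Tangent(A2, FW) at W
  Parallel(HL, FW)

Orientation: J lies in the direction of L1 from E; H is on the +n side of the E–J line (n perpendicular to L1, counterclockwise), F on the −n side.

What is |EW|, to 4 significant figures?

57.09

Tangency of A1 to both parallel lines with radius 11.1 puts H and F at E ± 11.1·n: H = (10.12, 4.550), F = (-10.12, -4.550). Equal radii place L and W the same way about J: L = J + 11.1·n = (33.08, -46.53), W = J − 11.1·n = (12.83, -55.63). Then |EW| = |W − E| = 57.09.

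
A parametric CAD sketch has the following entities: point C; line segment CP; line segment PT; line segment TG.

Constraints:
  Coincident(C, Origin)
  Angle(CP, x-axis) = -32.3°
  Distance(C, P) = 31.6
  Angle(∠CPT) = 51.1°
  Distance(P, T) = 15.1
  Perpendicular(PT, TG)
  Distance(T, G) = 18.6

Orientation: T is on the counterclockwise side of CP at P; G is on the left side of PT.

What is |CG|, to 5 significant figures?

7.6428

C is at the origin; CP runs at -32.3° with length 31.6, so P = 31.6·(cos -32.3°, sin -32.3°) = (26.710, -16.886). ∠CPT = 51.1°, so PT runs at -32.3° + (180° − 51.1°) = 96.600° from the x-axis; with |PT| = 15.1, T = P + 15.1·(cos 96.600°, sin 96.600°) = (24.975, -1.8856). PT is perpendicular to TG; with |TG| = 18.6 on the left of PT, G = T + 18.6·(-0.99337, -0.11494) = (6.4980, -4.0234). Then |CG| = |G − C| = 7.6428.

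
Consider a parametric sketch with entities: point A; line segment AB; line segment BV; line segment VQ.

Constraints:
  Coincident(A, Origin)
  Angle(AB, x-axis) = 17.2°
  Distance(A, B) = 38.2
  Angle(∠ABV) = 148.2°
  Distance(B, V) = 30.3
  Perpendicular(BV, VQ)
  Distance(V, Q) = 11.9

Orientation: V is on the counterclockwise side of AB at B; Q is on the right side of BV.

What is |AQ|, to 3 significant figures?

70.5

A is at the origin; AB runs at 17.2° with length 38.2, so B = 38.2·(cos 17.2°, sin 17.2°) = (36.5, 11.3). ∠ABV = 148.2°, so BV runs at 17.2° + (180° − 148.2°) = 49.0° from the x-axis; with |BV| = 30.3, V = B + 30.3·(cos 49.0°, sin 49.0°) = (56.4, 34.2). The perpendicularity gives VQ at right angles to BV; with |VQ| = 11.9 on the right of BV, Q = V + 11.9·(0.755, -0.656) = (65.4, 26.4). Then |AQ| = |Q − A| = 70.5.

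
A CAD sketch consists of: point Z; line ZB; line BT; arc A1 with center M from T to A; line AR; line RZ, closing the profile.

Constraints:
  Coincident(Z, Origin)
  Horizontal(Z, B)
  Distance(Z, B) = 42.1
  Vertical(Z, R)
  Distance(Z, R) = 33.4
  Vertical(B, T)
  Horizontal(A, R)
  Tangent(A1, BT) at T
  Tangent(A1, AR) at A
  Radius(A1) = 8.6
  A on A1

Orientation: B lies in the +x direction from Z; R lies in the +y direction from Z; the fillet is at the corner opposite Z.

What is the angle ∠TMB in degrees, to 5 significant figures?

70.875°

Z is at the origin; Z and B share the same y with |ZB| = 42.1 and B on the +x side, so B = (42.100, 0.0000). Z and R share the same x with |ZR| = 33.4 and R on the +y side, so R = (0.0000, 33.400). The virtual corner opposite Z is at (42.100, 33.400). The tangent condition forces MT to be normal to BT and since A1 is tangent to AR there, MA ⟂ AR, with radius 8.6, so the center M sits 8.6 in from both sides at M = (33.500, 24.800). That places the tangent points at T = (42.100, 24.800) on BT and A = (33.500, 33.400) on AR. Then cos ∠TMB = MT·MB / (|MT||MB|), giving 70.875°.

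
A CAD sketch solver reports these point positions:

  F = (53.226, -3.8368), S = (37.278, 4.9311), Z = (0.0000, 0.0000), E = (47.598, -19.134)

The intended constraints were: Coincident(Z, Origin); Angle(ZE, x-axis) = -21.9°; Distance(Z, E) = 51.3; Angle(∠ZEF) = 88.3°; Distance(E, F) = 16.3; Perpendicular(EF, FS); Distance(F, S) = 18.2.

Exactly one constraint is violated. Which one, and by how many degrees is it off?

Perpendicular(EF, FS) — off by 8.60°.

Z = (0.00, 0.00) ✓; ZE at -21.90° ✓; |ZE| = 51.30 ✓; ∠ZEF = 88.30° ✓; |EF| = 16.30 ✓; ∠(EF, FS) = 81.40° ✗; |FS| = 18.20 ✓.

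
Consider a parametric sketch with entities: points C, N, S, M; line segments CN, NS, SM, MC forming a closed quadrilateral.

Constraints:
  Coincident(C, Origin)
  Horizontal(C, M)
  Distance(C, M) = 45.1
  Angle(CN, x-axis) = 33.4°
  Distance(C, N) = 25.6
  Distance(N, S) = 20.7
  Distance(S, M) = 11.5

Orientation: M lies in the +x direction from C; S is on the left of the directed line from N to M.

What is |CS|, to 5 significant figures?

43.273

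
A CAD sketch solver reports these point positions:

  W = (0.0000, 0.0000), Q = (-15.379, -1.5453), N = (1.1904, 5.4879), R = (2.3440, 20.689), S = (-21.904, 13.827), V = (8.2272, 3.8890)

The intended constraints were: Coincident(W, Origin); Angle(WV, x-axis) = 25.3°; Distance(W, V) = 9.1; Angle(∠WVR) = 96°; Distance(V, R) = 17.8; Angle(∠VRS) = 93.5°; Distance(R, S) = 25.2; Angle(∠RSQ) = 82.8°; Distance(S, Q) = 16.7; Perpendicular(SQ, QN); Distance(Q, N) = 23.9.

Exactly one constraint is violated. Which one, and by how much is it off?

Distance(Q, N) = 23.9 — off by 5.90.

W = (0.00, 0.00) ✓; WV at 25.30° ✓; |WV| = 9.100 ✓; ∠WVR = 96.00° ✓; |VR| = 17.80 ✓; ∠VRS = 93.50° ✓; |RS| = 25.20 ✓; ∠RSQ = 82.80° ✓; |SQ| = 16.70 ✓; ∠(SQ, QN) = 90.00° ✓; |QN| = 18.00 ✗.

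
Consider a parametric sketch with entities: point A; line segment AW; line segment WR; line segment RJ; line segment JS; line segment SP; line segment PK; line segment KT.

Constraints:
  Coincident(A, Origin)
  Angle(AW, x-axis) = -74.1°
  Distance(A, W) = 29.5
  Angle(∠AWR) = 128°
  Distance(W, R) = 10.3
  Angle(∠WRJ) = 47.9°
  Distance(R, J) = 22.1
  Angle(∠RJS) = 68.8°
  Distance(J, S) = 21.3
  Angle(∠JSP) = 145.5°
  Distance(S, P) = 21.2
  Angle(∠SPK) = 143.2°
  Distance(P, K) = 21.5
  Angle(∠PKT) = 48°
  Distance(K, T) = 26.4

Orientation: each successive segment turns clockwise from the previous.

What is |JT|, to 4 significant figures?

30.65

A is at the origin; AW runs at -74.1° with length 29.5, so W = (8.082, -28.37). ∠AWR = 128.0° gives WR at -126.1° from the x-axis; with |WR| = 10.3, R = (2.013, -36.69). ∠WRJ = 47.9° gives RJ at 101.8° from the x-axis; with |RJ| = 22.1, J = (-2.506, -15.06). ∠RJS = 68.8° gives JS at -9.400° from the x-axis; with |JS| = 21.3, S = (18.51, -18.54). ∠JSP = 145.5° gives SP at -43.90° from the x-axis; with |SP| = 21.2, P = (33.78, -33.24). ∠SPK = 143.2° gives PK at -80.70° from the x-axis; with |PK| = 21.5, K = (37.26, -54.46). ∠PKT = 48.0° gives KT at 147.3° from the x-axis; with |KT| = 26.4, T = (15.04, -40.19). Then |JT| = |T − J| = 30.65.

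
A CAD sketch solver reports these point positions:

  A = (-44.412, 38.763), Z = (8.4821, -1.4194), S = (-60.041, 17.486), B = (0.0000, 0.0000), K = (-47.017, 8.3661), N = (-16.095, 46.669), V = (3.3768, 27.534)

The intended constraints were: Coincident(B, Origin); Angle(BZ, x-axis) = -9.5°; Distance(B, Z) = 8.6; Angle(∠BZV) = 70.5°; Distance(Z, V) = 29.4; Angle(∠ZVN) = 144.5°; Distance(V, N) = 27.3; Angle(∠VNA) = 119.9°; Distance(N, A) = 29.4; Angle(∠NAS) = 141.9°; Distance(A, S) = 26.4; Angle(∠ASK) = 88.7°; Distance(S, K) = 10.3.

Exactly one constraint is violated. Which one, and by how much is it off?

Distance(S, K) = 10.3 — off by 5.60.

B = (0.00, 0.00) ✓; BZ at -9.500° ✓; |BZ| = 8.600 ✓; ∠BZV = 70.50° ✓; |ZV| = 29.40 ✓; ∠ZVN = 144.5° ✓; |VN| = 27.30 ✓; ∠VNA = 119.9° ✓; |NA| = 29.40 ✓; ∠NAS = 141.9° ✓; |AS| = 26.40 ✓; ∠ASK = 88.70° ✓; |SK| = 15.90 ✗.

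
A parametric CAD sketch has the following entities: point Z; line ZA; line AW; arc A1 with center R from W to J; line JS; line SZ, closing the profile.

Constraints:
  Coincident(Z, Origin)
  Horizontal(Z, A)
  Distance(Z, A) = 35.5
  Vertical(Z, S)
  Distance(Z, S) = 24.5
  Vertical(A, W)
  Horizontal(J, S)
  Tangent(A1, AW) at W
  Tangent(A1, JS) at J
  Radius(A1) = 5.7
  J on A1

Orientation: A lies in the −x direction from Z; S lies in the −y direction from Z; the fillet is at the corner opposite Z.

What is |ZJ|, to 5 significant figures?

38.578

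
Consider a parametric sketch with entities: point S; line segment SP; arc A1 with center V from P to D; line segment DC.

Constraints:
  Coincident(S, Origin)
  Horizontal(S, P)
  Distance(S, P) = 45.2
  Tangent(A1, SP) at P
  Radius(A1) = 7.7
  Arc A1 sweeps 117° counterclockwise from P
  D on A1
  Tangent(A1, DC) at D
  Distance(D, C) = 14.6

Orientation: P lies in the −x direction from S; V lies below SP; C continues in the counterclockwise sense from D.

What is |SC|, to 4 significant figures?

51.48

S is at the origin; S and P share the same y with |SP| = 45.2 and P on the −x side, so P = (-45.20, 0.000). A1 meets SP tangentially, so VP is at right angles to SP, so V = P + (0, -7.7) = (-45.20, -7.700). On A1, P sits at bearing 90° from V; a 117° counterclockwise sweep puts D at bearing 207°, so D = V + 7.7·(cos 207°, sin 207°) = (-52.06, -11.20). A1 meets DC tangentially, so VD is at right angles to DC, so DC runs along (−sin 207°, cos 207°); with |DC| = 14.6, C = (-45.43, -24.20). Then |SC| = |C − S| = 51.48.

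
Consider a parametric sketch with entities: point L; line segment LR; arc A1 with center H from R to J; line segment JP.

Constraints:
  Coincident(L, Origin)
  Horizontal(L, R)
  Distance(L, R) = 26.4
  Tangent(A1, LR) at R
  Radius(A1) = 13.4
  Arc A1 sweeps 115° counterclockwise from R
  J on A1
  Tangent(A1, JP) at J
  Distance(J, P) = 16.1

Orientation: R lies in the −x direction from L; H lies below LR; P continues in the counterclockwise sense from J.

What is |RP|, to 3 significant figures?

34.1

On A1, R sits at bearing 90° from H; a 115° counterclockwise sweep puts J at bearing 205°, so J = H + 13.4·(cos 205°, sin 205°) = (-38.5, -19.1). The tangent condition forces HJ to be normal to JP, so JP runs along (−sin 205°, cos 205°); with |JP| = 16.1, P = (-31.7, -33.7). Then |RP| = |P − R| = 34.1.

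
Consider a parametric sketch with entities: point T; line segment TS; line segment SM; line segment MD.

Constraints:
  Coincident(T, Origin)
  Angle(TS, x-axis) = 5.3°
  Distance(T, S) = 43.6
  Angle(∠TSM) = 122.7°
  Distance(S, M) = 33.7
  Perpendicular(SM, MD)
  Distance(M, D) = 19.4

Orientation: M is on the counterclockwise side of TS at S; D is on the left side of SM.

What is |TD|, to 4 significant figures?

59.81

T is at the origin; TS runs at 5.3° with length 43.6, so S = 43.6·(cos 5.3°, sin 5.3°) = (43.41, 4.027). ∠TSM = 122.7°, so SM runs at 5.3° + (180° − 122.7°) = 62.60° from the x-axis; with |SM| = 33.7, M = S + 33.7·(cos 62.60°, sin 62.60°) = (58.92, 33.95). SM is perpendicular to MD; with |MD| = 19.4 on the left of SM, D = M + 19.4·(-0.8878, 0.4602) = (41.70, 42.87). Then |TD| = |D − T| = 59.81.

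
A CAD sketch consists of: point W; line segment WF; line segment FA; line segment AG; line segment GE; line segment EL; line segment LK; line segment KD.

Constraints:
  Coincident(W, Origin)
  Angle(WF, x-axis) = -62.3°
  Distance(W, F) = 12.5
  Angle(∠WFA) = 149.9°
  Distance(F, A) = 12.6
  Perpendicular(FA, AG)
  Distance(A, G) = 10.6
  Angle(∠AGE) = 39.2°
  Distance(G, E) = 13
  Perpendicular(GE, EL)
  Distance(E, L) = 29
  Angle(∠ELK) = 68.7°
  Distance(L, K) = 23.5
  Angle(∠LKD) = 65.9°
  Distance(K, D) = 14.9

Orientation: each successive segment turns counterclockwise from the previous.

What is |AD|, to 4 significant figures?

7.291

∠ELK = 68.7° gives LK at 39.90° from the x-axis; with |LK| = 23.5, K = (37.08, -25.37). ∠LKD = 65.9° gives KD at 154.0° from the x-axis; with |KD| = 14.9, D = (23.69, -18.84). Then |AD| = |D − A| = 7.291.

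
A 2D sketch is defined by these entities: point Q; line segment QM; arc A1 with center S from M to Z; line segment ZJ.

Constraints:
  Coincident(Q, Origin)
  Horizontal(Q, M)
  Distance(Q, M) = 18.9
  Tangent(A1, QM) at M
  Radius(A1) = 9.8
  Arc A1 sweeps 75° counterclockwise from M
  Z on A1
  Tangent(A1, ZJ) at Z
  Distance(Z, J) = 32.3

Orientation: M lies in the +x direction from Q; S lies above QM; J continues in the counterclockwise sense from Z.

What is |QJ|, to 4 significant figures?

53.18

Q is at the origin; Q and M share the same y with |QM| = 18.9 and M on the +x side, so M = (18.90, 0.000). The tangent condition forces SM to be normal to QM, so S = M + (0, 9.8) = (18.90, 9.800). On A1, M sits at bearing -90° from S; a 75° counterclockwise sweep puts Z at bearing -15°, so Z = S + 9.8·(cos -15°, sin -15°) = (28.37, 7.264). A1 meets ZJ tangentially, so SZ is at right angles to ZJ, so ZJ runs along (−sin -15°, cos -15°); with |ZJ| = 32.3, J = (36.73, 38.46). Then |QJ| = |J − Q| = 53.18.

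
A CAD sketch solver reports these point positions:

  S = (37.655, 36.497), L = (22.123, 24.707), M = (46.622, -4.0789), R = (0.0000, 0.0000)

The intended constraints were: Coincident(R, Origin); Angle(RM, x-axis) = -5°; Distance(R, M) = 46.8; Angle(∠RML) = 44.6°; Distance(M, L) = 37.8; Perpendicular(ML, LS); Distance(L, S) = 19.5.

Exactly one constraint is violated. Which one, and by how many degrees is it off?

Perpendicular(ML, LS) — off by 3.20°.

R = (0.00, 0.00) ✓; RM at -5.000° ✓; |RM| = 46.80 ✓; ∠RML = 44.60° ✓; |ML| = 37.80 ✓; ∠(ML, LS) = 93.20° ✗; |LS| = 19.50 ✓.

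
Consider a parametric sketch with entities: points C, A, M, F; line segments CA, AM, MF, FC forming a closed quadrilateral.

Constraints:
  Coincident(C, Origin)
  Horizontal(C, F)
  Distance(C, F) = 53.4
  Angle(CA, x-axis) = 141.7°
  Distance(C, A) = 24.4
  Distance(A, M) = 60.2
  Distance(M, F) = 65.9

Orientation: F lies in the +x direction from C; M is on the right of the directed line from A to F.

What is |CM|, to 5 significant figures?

41.289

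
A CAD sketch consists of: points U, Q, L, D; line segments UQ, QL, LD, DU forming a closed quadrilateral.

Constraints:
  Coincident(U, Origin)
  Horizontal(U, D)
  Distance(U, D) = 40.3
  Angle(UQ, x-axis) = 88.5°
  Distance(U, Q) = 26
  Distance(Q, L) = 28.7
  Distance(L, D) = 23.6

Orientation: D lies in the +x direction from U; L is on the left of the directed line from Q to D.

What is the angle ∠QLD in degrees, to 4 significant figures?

129.7°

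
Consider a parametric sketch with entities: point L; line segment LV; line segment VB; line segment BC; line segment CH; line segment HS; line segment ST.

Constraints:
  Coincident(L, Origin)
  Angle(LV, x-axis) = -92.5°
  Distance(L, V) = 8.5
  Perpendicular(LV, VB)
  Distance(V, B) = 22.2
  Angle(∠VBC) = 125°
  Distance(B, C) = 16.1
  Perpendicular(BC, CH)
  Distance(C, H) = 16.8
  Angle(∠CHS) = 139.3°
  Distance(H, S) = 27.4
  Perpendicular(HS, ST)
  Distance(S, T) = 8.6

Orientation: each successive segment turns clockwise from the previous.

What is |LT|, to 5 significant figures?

9.2531

L is at the origin; LV runs at -92.5° with length 8.5, so V = (-0.37076, -8.4919). LV ⟂ VB, so VB runs at 177.50°; with |VB| = 22.2, B = (-22.550, -7.5236). ∠VBC = 125.0° gives BC at 122.50° from the x-axis; with |BC| = 16.1, C = (-31.200, 6.0550). BC ⟂ CH, so CH runs at 32.500°; with |CH| = 16.8, H = (-17.031, 15.082). ∠CHS = 139.3° gives HS at -8.2000° from the x-axis; with |HS| = 27.4, S = (10.089, 11.174). The perpendicularity gives ST at right angles to HS, so ST runs at -98.200°; with |ST| = 8.6, T = (8.8621, 2.6616). Then |LT| = |T − L| = 9.2531.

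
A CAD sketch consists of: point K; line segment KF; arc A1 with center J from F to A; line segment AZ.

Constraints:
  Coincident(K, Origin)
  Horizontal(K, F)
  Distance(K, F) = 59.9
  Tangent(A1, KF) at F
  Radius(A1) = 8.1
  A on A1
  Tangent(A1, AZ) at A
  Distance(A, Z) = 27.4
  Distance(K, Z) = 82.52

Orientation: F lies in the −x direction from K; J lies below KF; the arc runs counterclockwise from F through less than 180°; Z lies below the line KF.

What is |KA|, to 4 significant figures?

67.81

Checks: ∠(JF, FK) = 90.00° ✓; |JF| = 8.100 ✓; |JA| = 8.100 ✓; ∠(JA, AZ) = 90.00° ✓; |AZ| = 27.40 ✓; |KZ| = 82.52 ✓.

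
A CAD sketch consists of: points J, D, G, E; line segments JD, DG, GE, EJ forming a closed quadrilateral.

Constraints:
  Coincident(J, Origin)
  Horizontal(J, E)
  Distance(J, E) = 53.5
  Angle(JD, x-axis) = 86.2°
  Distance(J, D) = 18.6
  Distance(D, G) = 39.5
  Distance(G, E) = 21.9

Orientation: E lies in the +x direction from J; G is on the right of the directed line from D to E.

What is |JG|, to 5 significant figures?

32.874

Checks: |DG| = 39.50 ✓; |GE| = 21.90 ✓.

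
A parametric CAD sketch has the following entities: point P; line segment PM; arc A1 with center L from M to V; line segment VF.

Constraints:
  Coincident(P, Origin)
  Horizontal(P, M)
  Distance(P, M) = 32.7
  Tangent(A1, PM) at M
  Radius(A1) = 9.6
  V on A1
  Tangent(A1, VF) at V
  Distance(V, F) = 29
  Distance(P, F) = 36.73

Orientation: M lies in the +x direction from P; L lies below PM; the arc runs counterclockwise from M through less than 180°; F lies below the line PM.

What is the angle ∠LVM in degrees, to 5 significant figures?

54.513°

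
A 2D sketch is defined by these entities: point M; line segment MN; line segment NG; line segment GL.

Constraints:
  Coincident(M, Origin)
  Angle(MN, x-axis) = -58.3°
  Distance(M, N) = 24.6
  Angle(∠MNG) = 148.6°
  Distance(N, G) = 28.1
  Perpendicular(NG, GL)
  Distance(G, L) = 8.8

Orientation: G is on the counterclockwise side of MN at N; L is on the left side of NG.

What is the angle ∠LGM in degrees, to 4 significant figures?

75.37°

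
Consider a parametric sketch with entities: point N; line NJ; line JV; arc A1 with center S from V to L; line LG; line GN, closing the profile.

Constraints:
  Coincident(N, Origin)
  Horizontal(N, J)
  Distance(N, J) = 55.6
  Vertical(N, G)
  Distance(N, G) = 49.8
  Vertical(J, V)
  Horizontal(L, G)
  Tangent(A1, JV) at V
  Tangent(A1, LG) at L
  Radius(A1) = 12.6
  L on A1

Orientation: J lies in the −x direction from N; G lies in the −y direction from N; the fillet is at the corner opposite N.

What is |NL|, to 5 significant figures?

65.795

The virtual corner opposite N is at (-55.600, -49.800). Tangency of A1 to JV means the radius SV is perpendicular to JV and the tangent condition forces SL to be normal to LG, with radius 12.6, so the center S sits 12.6 in from both sides at S = (-43.000, -37.200). That places the tangent points at V = (-55.600, -37.200) on JV and L = (-43.000, -49.800) on LG. Then |NL| = |L − N| = 65.795.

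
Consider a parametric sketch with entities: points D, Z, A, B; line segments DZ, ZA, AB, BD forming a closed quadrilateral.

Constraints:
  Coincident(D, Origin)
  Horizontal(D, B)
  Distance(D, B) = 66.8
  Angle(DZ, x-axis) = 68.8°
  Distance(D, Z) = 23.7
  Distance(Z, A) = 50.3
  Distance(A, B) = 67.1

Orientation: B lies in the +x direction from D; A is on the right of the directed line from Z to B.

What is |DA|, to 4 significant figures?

28.74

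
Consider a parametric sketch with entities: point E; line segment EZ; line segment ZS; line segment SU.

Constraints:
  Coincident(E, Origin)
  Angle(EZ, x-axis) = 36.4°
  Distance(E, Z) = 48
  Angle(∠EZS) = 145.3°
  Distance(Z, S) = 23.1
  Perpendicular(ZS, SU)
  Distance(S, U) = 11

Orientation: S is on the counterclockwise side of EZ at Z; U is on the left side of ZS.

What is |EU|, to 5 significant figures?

64.658

∠EZS = 145.3°, so ZS runs at 36.4° + (180° − 145.3°) = 71.100° from the x-axis; with |ZS| = 23.1, S = Z + 23.1·(cos 71.100°, sin 71.100°) = (46.117, 50.339). ZS is perpendicular to SU; with |SU| = 11.0 on the left of ZS, U = S + 11.0·(-0.94609, 0.32392) = (35.710, 53.902). Then |EU| = |U − E| = 64.658.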